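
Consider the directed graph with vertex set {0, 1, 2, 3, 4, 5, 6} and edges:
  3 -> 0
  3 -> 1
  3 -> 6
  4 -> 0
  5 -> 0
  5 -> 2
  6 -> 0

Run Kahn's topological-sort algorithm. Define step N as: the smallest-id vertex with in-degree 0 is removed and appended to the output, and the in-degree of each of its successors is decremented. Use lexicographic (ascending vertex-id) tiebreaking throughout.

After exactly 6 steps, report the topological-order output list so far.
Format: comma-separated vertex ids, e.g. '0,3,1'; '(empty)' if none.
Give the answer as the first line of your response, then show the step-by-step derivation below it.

3,1,4,5,2,6

step 1: output 3; order=[3]; indeg=(3,0,1,0,0,0,0)
step 2: output 1; order=[3,1]; indeg=(3,0,1,0,0,0,0)
step 3: output 4; order=[3,1,4]; indeg=(2,0,1,0,0,0,0)
step 4: output 5; order=[3,1,4,5]; indeg=(1,0,0,0,0,0,0)
step 5: output 2; order=[3,1,4,5,2]; indeg=(1,0,0,0,0,0,0)
step 6: output 6; order=[3,1,4,5,2,6]; indeg=(0,0,0,0,0,0,0)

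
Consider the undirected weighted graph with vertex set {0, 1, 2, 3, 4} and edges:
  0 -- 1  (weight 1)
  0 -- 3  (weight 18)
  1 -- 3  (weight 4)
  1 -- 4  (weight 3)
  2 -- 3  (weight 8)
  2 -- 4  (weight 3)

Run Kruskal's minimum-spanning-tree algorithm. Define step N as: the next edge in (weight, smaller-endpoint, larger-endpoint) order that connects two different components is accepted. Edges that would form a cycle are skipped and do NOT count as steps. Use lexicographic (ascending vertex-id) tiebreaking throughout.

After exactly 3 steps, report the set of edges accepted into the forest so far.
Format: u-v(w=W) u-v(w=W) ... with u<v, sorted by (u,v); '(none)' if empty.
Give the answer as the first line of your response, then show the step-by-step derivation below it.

0-1(w=1) 1-4(w=3) 2-4(w=3)

step 1: add edge 0-1 (w=1); MST = {0-1(w=1)}
step 2: add edge 1-4 (w=3); MST = {0-1(w=1) 1-4(w=3)}
step 3: add edge 2-4 (w=3); MST = {0-1(w=1) 1-4(w=3) 2-4(w=3)}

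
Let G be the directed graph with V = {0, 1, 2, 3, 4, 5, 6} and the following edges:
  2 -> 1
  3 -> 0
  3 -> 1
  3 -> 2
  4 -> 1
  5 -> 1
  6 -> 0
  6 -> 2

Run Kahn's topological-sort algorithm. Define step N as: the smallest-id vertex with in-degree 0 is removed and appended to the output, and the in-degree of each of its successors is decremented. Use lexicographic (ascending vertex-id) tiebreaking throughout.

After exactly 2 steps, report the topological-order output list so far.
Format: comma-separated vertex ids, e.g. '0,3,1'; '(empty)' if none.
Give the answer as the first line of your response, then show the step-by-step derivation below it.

3,4

step 1: output 3; order=[3]; indeg=(1,3,1,0,0,0,0)
step 2: output 4; order=[3,4]; indeg=(1,2,1,0,0,0,0)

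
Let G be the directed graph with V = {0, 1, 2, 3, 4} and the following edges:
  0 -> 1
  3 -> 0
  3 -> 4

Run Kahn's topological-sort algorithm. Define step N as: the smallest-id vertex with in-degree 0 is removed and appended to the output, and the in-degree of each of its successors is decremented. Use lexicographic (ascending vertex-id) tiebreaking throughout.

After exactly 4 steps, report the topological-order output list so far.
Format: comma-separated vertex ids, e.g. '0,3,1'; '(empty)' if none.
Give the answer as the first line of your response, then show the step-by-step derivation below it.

2,3,0,1

step 1: output 2; order=[2]; indeg=(1,1,0,0,1)
step 2: output 3; order=[2,3]; indeg=(0,1,0,0,0)
step 3: output 0; order=[2,3,0]; indeg=(0,0,0,0,0)
step 4: output 1; order=[2,3,0,1]; indeg=(0,0,0,0,0)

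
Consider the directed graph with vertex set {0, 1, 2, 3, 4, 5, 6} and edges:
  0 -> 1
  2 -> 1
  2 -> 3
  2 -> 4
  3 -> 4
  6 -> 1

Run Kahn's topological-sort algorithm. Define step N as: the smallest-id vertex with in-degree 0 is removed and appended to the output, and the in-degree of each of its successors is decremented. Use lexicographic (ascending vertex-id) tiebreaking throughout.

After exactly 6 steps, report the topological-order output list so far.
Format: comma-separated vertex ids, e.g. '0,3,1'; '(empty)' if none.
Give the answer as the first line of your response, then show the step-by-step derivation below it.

0,2,3,4,5,6

step 1: output 0; order=[0]; indeg=(0,2,0,1,2,0,0)
step 2: output 2; order=[0,2]; indeg=(0,1,0,0,1,0,0)
step 3: output 3; order=[0,2,3]; indeg=(0,1,0,0,0,0,0)
step 4: output 4; order=[0,2,3,4]; indeg=(0,1,0,0,0,0,0)
step 5: output 5; order=[0,2,3,4,5]; indeg=(0,1,0,0,0,0,0)
step 6: output 6; order=[0,2,3,4,5,6]; indeg=(0,0,0,0,0,0,0)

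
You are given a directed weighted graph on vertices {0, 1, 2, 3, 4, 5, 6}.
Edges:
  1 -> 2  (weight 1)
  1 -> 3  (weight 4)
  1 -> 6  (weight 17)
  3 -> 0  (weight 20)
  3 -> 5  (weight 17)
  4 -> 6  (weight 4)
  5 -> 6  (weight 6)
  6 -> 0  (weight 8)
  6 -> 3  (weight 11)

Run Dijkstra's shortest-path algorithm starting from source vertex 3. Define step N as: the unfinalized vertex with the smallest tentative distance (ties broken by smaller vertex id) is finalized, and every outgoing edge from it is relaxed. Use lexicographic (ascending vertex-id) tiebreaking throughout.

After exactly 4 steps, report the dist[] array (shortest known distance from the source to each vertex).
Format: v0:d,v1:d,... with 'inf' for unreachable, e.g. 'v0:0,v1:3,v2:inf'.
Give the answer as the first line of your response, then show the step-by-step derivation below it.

v0:20,v1:inf,v2:inf,v3:0,v4:inf,v5:17,v6:23

step 1: dist = v0:20,v1:inf,v2:inf,v3:0,v4:inf,v5:17,v6:inf
step 2: dist = v0:20,v1:inf,v2:inf,v3:0,v4:inf,v5:17,v6:23
step 3: dist = v0:20,v1:inf,v2:inf,v3:0,v4:inf,v5:17,v6:23
step 4: dist = v0:20,v1:inf,v2:inf,v3:0,v4:inf,v5:17,v6:23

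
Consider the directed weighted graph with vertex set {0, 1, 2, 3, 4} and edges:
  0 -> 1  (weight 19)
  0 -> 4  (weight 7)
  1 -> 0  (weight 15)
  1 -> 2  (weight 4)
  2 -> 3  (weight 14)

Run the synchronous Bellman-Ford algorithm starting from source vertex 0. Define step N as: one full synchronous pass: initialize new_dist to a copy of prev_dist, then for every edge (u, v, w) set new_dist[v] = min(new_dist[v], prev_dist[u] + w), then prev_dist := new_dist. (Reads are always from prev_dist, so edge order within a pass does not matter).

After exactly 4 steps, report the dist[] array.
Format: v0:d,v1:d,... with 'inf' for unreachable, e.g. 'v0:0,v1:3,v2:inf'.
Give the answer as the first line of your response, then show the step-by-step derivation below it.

v0:0,v1:19,v2:23,v3:37,v4:7

step 1: dist = v0:0,v1:19,v2:inf,v3:inf,v4:7
step 2: dist = v0:0,v1:19,v2:23,v3:inf,v4:7
step 3: dist = v0:0,v1:19,v2:23,v3:37,v4:7
step 4: dist = v0:0,v1:19,v2:23,v3:37,v4:7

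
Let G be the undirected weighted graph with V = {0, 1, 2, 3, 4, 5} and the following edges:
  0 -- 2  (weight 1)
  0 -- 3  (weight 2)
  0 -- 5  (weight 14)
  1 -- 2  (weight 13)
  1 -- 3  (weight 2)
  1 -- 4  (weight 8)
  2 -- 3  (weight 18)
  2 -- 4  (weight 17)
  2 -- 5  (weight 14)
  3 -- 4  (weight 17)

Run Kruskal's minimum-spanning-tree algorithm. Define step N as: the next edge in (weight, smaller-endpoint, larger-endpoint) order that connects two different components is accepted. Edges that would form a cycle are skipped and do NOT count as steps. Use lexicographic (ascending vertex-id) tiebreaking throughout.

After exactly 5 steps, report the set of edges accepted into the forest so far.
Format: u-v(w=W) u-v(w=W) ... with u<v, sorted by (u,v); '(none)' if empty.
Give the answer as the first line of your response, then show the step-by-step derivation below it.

0-2(w=1) 0-3(w=2) 0-5(w=14) 1-3(w=2) 1-4(w=8)

step 1: add edge 0-2 (w=1); MST = {0-2(w=1)}
step 2: add edge 0-3 (w=2); MST = {0-2(w=1) 0-3(w=2)}
step 3: add edge 1-3 (w=2); MST = {0-2(w=1) 0-3(w=2) 1-3(w=2)}
step 4: add edge 1-4 (w=8); MST = {0-2(w=1) 0-3(w=2) 1-3(w=2) 1-4(w=8)}
step 5: add edge 0-5 (w=14); MST = {0-2(w=1) 0-3(w=2) 0-5(w=14) 1-3(w=2) 1-4(w=8)}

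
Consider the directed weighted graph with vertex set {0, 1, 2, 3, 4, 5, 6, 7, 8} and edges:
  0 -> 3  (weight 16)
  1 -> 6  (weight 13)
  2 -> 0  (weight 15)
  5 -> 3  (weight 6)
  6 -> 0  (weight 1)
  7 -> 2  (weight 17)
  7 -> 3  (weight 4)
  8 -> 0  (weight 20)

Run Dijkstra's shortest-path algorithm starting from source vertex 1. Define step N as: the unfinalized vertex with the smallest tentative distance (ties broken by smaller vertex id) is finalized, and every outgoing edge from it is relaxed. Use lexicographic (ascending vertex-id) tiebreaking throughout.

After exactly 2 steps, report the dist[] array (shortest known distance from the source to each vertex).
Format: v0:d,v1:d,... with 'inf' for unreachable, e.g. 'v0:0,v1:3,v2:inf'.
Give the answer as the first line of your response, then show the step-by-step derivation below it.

v0:14,v1:0,v2:inf,v3:inf,v4:inf,v5:inf,v6:13,v7:inf,v8:inf

step 1: dist = v0:inf,v1:0,v2:inf,v3:inf,v4:inf,v5:inf,v6:13,v7:inf,v8:inf
step 2: dist = v0:14,v1:0,v2:inf,v3:inf,v4:inf,v5:inf,v6:13,v7:inf,v8:inf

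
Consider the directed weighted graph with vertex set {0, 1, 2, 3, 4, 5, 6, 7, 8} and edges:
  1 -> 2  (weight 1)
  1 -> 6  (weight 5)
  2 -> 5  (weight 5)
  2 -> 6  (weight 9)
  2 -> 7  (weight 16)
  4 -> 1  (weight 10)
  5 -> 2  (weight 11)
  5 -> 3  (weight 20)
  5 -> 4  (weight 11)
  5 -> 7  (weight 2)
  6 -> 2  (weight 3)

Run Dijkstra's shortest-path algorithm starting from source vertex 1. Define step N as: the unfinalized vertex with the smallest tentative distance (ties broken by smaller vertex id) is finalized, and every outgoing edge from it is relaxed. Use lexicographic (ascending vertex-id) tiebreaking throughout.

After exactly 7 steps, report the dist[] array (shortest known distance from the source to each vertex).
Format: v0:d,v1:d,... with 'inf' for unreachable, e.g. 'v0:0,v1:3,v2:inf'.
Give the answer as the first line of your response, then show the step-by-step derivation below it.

v0:inf,v1:0,v2:1,v3:26,v4:17,v5:6,v6:5,v7:8,v8:inf

step 1: dist = v0:inf,v1:0,v2:1,v3:inf,v4:inf,v5:inf,v6:5,v7:inf,v8:inf
step 2: dist = v0:inf,v1:0,v2:1,v3:inf,v4:inf,v5:6,v6:5,v7:17,v8:inf
step 3: dist = v0:inf,v1:0,v2:1,v3:inf,v4:inf,v5:6,v6:5,v7:17,v8:inf
step 4: dist = v0:inf,v1:0,v2:1,v3:26,v4:17,v5:6,v6:5,v7:8,v8:inf
step 5: dist = v0:inf,v1:0,v2:1,v3:26,v4:17,v5:6,v6:5,v7:8,v8:inf
step 6: dist = v0:inf,v1:0,v2:1,v3:26,v4:17,v5:6,v6:5,v7:8,v8:inf
step 7: dist = v0:inf,v1:0,v2:1,v3:26,v4:17,v5:6,v6:5,v7:8,v8:inf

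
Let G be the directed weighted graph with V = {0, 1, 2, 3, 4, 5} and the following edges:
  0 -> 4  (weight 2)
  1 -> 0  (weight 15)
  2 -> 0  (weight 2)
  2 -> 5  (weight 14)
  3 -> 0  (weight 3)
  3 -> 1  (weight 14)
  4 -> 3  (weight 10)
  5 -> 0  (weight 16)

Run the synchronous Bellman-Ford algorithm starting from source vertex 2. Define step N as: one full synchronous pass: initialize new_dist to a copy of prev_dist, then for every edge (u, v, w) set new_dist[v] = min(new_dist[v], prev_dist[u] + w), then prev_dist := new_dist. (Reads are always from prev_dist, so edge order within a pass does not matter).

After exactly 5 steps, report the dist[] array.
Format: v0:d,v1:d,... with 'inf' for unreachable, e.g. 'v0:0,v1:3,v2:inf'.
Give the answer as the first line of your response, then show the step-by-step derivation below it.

v0:2,v1:28,v2:0,v3:14,v4:4,v5:14

step 1: dist = v0:2,v1:inf,v2:0,v3:inf,v4:inf,v5:14
step 2: dist = v0:2,v1:inf,v2:0,v3:inf,v4:4,v5:14
step 3: dist = v0:2,v1:inf,v2:0,v3:14,v4:4,v5:14
step 4: dist = v0:2,v1:28,v2:0,v3:14,v4:4,v5:14
step 5: dist = v0:2,v1:28,v2:0,v3:14,v4:4,v5:14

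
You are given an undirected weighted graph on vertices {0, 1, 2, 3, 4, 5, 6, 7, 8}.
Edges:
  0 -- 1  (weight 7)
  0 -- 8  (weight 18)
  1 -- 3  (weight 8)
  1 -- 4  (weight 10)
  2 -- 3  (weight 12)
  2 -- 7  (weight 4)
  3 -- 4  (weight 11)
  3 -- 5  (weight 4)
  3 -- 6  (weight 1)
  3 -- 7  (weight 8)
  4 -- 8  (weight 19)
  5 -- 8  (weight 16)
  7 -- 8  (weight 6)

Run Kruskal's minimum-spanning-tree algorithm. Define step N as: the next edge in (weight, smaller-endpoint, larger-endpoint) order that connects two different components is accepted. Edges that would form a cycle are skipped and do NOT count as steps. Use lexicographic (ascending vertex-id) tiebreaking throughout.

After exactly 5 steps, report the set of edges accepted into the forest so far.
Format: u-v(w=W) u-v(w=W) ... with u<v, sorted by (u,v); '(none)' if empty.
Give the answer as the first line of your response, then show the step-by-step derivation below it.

0-1(w=7) 2-7(w=4) 3-5(w=4) 3-6(w=1) 7-8(w=6)

step 1: add edge 3-6 (w=1); MST = {3-6(w=1)}
step 2: add edge 2-7 (w=4); MST = {2-7(w=4) 3-6(w=1)}
step 3: add edge 3-5 (w=4); MST = {2-7(w=4) 3-5(w=4) 3-6(w=1)}
step 4: add edge 7-8 (w=6); MST = {2-7(w=4) 3-5(w=4) 3-6(w=1) 7-8(w=6)}
step 5: add edge 0-1 (w=7); MST = {0-1(w=7) 2-7(w=4) 3-5(w=4) 3-6(w=1) 7-8(w=6)}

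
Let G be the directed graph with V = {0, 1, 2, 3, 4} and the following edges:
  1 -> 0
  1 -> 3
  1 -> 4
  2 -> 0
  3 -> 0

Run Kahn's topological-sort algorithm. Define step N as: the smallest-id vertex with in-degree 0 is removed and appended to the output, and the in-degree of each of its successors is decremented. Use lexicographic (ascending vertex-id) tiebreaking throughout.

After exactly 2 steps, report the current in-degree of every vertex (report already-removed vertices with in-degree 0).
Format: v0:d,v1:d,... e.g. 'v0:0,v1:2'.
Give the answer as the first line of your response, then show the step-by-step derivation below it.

v0:1,v1:0,v2:0,v3:0,v4:0

step 1: output 1; order=[1]; indeg=(2,0,0,0,0)
step 2: output 2; order=[1,2]; indeg=(1,0,0,0,0)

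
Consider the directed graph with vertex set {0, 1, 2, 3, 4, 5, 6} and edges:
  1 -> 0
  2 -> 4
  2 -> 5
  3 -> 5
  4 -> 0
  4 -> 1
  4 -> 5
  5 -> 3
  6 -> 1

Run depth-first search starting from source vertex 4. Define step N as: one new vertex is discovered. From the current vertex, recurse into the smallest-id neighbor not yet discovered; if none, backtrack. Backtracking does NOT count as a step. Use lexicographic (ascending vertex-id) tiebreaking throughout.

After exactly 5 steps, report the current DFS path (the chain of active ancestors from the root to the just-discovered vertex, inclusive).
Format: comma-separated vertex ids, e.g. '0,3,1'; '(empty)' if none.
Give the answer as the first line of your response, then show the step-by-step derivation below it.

4,5,3

step 1: discover 4; path=4; order=4
step 2: discover 0; path=4>0; order=4,0
step 3: discover 1; path=4>1; order=4,0,1
step 4: discover 5; path=4>5; order=4,0,1,5
step 5: discover 3; path=4>5>3; order=4,0,1,5,3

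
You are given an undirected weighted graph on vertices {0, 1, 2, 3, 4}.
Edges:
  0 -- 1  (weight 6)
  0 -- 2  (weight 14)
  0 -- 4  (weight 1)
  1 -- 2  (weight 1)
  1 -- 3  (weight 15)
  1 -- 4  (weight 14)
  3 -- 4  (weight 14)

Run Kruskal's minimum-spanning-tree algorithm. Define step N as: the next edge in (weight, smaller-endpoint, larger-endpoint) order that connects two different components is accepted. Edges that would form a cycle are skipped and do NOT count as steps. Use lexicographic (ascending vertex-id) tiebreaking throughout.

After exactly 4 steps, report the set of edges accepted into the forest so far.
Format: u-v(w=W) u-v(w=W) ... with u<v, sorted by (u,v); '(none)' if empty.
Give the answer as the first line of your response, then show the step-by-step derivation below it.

0-1(w=6) 0-4(w=1) 1-2(w=1) 3-4(w=14)

step 1: add edge 0-4 (w=1); MST = {0-4(w=1)}
step 2: add edge 1-2 (w=1); MST = {0-4(w=1) 1-2(w=1)}
step 3: add edge 0-1 (w=6); MST = {0-1(w=6) 0-4(w=1) 1-2(w=1)}
step 4: add edge 3-4 (w=14); MST = {0-1(w=6) 0-4(w=1) 1-2(w=1) 3-4(w=14)}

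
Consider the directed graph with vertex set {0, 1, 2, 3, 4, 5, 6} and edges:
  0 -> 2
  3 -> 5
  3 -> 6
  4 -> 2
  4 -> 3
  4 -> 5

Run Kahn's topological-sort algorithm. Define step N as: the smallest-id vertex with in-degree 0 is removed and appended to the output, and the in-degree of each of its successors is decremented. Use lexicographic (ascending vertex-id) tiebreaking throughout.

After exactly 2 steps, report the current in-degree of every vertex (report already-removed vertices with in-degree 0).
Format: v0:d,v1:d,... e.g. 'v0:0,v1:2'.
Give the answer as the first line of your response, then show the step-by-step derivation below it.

v0:0,v1:0,v2:1,v3:1,v4:0,v5:2,v6:1

step 1: output 0; order=[0]; indeg=(0,0,1,1,0,2,1)
step 2: output 1; order=[0,1]; indeg=(0,0,1,1,0,2,1)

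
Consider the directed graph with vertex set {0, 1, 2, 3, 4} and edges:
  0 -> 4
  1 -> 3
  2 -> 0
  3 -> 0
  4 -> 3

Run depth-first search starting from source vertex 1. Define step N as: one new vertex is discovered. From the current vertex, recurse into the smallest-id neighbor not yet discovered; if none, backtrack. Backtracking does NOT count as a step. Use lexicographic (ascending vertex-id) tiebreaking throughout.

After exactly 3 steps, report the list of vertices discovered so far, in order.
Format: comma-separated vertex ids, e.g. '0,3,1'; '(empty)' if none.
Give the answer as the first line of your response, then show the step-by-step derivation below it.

1,3,0

step 1: discover 1; path=1; order=1
step 2: discover 3; path=1>3; order=1,3
step 3: discover 0; path=1>3>0; order=1,3,0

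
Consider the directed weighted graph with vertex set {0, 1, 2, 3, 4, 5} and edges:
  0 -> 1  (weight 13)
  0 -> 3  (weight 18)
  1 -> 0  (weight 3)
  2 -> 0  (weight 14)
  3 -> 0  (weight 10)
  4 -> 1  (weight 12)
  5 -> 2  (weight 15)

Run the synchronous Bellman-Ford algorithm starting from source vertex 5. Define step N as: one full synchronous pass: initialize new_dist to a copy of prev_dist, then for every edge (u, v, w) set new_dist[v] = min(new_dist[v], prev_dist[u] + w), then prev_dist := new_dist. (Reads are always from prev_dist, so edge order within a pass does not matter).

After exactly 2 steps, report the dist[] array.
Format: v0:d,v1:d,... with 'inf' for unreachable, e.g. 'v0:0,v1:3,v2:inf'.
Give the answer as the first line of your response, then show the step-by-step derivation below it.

v0:29,v1:inf,v2:15,v3:inf,v4:inf,v5:0

step 1: dist = v0:inf,v1:inf,v2:15,v3:inf,v4:inf,v5:0
step 2: dist = v0:29,v1:inf,v2:15,v3:inf,v4:inf,v5:0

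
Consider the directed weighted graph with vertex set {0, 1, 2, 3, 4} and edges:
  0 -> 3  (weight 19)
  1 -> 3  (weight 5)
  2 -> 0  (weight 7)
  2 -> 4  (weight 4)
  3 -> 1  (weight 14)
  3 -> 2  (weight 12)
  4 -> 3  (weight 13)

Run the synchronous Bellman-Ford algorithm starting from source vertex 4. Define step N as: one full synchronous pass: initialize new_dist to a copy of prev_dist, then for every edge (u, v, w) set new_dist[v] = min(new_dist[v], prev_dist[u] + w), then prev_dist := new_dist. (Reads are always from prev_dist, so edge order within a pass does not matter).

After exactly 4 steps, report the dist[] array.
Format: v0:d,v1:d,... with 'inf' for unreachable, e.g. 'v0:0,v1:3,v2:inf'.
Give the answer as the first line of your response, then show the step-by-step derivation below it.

v0:32,v1:27,v2:25,v3:13,v4:0

step 1: dist = v0:inf,v1:inf,v2:inf,v3:13,v4:0
step 2: dist = v0:inf,v1:27,v2:25,v3:13,v4:0
step 3: dist = v0:32,v1:27,v2:25,v3:13,v4:0
step 4: dist = v0:32,v1:27,v2:25,v3:13,v4:0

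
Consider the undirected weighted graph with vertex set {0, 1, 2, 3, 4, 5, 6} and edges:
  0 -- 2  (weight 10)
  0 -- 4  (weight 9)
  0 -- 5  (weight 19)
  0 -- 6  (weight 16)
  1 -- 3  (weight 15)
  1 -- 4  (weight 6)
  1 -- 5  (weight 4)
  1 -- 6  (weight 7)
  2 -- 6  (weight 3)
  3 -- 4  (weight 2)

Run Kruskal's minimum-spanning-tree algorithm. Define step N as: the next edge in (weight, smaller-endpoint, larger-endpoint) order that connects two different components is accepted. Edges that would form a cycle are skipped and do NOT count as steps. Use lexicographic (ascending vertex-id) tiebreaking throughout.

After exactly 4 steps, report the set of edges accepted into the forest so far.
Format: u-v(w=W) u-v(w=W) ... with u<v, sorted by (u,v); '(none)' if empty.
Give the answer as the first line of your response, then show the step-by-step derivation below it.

1-4(w=6) 1-5(w=4) 2-6(w=3) 3-4(w=2)

step 1: add edge 3-4 (w=2); MST = {3-4(w=2)}
step 2: add edge 2-6 (w=3); MST = {2-6(w=3) 3-4(w=2)}
step 3: add edge 1-5 (w=4); MST = {1-5(w=4) 2-6(w=3) 3-4(w=2)}
step 4: add edge 1-4 (w=6); MST = {1-4(w=6) 1-5(w=4) 2-6(w=3) 3-4(w=2)}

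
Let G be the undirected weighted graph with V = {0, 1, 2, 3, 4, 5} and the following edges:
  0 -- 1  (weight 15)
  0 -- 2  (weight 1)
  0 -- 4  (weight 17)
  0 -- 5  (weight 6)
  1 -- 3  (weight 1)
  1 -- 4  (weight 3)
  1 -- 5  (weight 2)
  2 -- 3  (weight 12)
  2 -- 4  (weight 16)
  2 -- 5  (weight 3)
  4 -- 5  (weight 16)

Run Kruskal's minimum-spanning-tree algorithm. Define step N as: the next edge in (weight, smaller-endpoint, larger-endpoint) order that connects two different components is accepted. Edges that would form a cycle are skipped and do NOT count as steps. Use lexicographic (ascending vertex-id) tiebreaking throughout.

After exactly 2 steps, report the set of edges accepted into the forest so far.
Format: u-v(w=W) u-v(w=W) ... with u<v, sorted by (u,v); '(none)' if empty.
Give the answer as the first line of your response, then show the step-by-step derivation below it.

0-2(w=1) 1-3(w=1)

step 1: add edge 0-2 (w=1); MST = {0-2(w=1)}
step 2: add edge 1-3 (w=1); MST = {0-2(w=1) 1-3(w=1)}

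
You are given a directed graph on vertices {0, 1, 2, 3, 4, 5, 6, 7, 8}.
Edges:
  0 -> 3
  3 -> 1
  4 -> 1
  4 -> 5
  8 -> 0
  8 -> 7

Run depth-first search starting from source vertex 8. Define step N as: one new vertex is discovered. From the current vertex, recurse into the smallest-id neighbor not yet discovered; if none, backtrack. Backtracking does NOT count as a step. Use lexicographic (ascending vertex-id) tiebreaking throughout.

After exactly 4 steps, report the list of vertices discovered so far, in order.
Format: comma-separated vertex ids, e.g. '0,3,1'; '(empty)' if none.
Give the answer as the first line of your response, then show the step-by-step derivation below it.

8,0,3,1

step 1: discover 8; path=8; order=8
step 2: discover 0; path=8>0; order=8,0
step 3: discover 3; path=8>0>3; order=8,0,3
step 4: discover 1; path=8>0>3>1; order=8,0,3,1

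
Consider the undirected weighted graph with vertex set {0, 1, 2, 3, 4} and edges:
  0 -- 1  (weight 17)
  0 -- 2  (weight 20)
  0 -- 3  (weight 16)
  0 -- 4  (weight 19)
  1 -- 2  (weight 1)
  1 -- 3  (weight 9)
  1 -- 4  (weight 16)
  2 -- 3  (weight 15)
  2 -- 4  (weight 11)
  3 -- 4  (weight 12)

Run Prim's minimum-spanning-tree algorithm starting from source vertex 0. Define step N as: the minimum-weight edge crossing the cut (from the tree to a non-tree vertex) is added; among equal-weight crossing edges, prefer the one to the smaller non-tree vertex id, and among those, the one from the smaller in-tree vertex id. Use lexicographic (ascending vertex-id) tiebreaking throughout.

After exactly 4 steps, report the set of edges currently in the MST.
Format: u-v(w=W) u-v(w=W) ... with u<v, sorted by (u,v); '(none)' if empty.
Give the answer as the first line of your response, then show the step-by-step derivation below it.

0-3(w=16) 1-2(w=1) 1-3(w=9) 2-4(w=11)

step 1: add edge 0-3 (w=16); MST = {0-3(w=16)}
step 2: add edge 1-3 (w=9); MST = {0-3(w=16) 1-3(w=9)}
step 3: add edge 1-2 (w=1); MST = {0-3(w=16) 1-2(w=1) 1-3(w=9)}
step 4: add edge 2-4 (w=11); MST = {0-3(w=16) 1-2(w=1) 1-3(w=9) 2-4(w=11)}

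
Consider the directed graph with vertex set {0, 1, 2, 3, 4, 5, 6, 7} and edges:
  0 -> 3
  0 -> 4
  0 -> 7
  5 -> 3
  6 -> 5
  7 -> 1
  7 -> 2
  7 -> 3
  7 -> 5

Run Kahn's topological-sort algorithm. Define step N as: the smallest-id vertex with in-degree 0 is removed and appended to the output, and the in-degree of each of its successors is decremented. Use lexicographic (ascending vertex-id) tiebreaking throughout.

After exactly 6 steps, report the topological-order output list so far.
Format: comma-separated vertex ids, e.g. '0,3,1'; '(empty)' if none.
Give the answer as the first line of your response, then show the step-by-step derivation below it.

0,4,6,7,1,2

step 1: output 0; order=[0]; indeg=(0,1,1,2,0,2,0,0)
step 2: output 4; order=[0,4]; indeg=(0,1,1,2,0,2,0,0)
step 3: output 6; order=[0,4,6]; indeg=(0,1,1,2,0,1,0,0)
step 4: output 7; order=[0,4,6,7]; indeg=(0,0,0,1,0,0,0,0)
step 5: output 1; order=[0,4,6,7,1]; indeg=(0,0,0,1,0,0,0,0)
step 6: output 2; order=[0,4,6,7,1,2]; indeg=(0,0,0,1,0,0,0,0)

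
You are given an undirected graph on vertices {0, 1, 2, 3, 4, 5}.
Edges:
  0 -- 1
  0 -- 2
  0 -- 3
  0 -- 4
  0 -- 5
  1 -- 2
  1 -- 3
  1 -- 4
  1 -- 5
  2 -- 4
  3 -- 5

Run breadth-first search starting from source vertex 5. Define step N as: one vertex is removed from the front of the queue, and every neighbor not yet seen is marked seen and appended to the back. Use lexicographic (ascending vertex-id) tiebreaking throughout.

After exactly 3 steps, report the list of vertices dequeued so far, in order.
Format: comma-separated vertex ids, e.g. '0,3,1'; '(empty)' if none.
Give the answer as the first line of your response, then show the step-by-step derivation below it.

5,0,1

step 1: dequeue 5; queue=[0,1,3]; order=5
step 2: dequeue 0; queue=[1,3,2,4]; order=5,0
step 3: dequeue 1; queue=[3,2,4]; order=5,0,1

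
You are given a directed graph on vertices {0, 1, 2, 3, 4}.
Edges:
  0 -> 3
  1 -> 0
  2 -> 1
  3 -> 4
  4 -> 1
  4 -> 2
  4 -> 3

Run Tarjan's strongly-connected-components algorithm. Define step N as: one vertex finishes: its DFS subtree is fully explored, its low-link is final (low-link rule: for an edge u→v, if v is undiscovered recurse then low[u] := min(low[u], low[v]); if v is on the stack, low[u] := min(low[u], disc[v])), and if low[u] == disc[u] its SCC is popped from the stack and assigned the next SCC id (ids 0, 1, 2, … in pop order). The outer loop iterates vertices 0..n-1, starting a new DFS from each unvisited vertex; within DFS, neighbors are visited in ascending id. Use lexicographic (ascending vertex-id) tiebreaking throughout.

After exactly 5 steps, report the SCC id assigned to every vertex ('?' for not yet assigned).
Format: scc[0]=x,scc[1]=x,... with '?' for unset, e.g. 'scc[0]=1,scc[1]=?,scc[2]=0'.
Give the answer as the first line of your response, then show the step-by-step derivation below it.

scc[0]=0,scc[1]=0,scc[2]=0,scc[3]=0,scc[4]=0

step 1: low=(low[0]=0,low[1]=0,low[2]=?,low[3]=1,low[4]=2); scc=(scc[0]=?,scc[1]=?,scc[2]=?,scc[3]=?,scc[4]=?)
step 2: low=(low[0]=0,low[1]=0,low[2]=3,low[3]=1,low[4]=0); scc=(scc[0]=?,scc[1]=?,scc[2]=?,scc[3]=?,scc[4]=?)
step 3: low=(low[0]=0,low[1]=0,low[2]=3,low[3]=1,low[4]=0); scc=(scc[0]=?,scc[1]=?,scc[2]=?,scc[3]=?,scc[4]=?)
step 4: low=(low[0]=0,low[1]=0,low[2]=3,low[3]=0,low[4]=0); scc=(scc[0]=?,scc[1]=?,scc[2]=?,scc[3]=?,scc[4]=?)
step 5: low=(low[0]=0,low[1]=0,low[2]=3,low[3]=0,low[4]=0); scc=(scc[0]=0,scc[1]=0,scc[2]=0,scc[3]=0,scc[4]=0)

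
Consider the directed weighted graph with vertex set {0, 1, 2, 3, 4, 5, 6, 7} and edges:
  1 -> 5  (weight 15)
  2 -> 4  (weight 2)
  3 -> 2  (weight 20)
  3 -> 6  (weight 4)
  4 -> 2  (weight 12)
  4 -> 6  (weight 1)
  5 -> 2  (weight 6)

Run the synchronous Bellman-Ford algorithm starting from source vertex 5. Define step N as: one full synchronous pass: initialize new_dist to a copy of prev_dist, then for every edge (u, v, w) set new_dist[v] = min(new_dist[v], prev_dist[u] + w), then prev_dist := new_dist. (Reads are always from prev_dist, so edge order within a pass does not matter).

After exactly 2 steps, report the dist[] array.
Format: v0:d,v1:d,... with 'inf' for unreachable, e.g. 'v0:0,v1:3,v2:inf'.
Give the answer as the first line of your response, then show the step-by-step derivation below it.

v0:inf,v1:inf,v2:6,v3:inf,v4:8,v5:0,v6:inf,v7:inf

step 1: dist = v0:inf,v1:inf,v2:6,v3:inf,v4:inf,v5:0,v6:inf,v7:inf
step 2: dist = v0:inf,v1:inf,v2:6,v3:inf,v4:8,v5:0,v6:inf,v7:inf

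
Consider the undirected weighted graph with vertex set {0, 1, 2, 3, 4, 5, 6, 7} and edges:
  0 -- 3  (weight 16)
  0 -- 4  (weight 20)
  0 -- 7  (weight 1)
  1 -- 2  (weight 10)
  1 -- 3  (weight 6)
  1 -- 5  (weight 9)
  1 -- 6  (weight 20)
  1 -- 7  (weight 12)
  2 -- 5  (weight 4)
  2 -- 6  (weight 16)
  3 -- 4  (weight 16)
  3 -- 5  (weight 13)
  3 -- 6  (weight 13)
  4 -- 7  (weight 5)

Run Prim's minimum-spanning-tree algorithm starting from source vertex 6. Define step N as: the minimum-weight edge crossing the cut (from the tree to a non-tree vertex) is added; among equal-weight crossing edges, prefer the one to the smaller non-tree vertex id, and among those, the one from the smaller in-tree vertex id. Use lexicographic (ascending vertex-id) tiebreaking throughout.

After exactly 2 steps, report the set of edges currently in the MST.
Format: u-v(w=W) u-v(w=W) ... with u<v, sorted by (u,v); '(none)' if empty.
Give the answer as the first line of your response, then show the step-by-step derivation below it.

1-3(w=6) 3-6(w=13)

step 1: add edge 3-6 (w=13); MST = {3-6(w=13)}
step 2: add edge 1-3 (w=6); MST = {1-3(w=6) 3-6(w=13)}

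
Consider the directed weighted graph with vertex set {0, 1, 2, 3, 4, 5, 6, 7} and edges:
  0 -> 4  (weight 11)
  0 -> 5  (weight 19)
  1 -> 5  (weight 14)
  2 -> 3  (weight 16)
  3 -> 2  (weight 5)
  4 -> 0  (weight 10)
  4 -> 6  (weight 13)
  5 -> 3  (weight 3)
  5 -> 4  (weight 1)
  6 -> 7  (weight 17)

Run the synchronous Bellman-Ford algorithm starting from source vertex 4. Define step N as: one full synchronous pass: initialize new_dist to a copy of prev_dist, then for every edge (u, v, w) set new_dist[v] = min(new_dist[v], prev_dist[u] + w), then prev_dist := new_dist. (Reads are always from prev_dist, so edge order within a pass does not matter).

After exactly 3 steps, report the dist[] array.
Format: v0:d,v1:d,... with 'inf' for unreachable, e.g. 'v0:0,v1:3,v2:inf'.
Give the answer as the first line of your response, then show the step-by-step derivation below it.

v0:10,v1:inf,v2:inf,v3:32,v4:0,v5:29,v6:13,v7:30

step 1: dist = v0:10,v1:inf,v2:inf,v3:inf,v4:0,v5:inf,v6:13,v7:inf
step 2: dist = v0:10,v1:inf,v2:inf,v3:inf,v4:0,v5:29,v6:13,v7:30
step 3: dist = v0:10,v1:inf,v2:inf,v3:32,v4:0,v5:29,v6:13,v7:30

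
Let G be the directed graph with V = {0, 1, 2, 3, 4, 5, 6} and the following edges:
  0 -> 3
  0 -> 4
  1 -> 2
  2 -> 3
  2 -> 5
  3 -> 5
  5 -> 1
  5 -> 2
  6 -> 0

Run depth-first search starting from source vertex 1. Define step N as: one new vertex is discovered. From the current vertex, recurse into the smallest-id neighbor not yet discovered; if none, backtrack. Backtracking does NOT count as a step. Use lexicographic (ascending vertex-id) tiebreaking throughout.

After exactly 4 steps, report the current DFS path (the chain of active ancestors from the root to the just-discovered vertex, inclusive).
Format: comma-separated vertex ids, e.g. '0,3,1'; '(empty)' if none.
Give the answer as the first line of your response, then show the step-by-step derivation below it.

1,2,3,5

step 1: discover 1; path=1; order=1
step 2: discover 2; path=1>2; order=1,2
step 3: discover 3; path=1>2>3; order=1,2,3
step 4: discover 5; path=1>2>3>5; order=1,2,3,5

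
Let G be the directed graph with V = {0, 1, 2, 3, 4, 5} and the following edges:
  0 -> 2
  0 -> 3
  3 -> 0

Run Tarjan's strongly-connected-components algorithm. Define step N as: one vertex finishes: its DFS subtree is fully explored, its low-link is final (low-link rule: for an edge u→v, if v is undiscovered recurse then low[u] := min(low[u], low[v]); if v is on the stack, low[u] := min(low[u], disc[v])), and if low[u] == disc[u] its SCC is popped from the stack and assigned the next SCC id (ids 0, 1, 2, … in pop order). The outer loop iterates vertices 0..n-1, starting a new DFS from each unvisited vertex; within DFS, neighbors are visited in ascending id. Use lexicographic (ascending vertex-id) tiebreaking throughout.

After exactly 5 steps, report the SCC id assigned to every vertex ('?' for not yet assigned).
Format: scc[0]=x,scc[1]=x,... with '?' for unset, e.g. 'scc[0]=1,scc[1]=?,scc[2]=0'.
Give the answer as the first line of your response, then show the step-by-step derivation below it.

scc[0]=1,scc[1]=2,scc[2]=0,scc[3]=1,scc[4]=3,scc[5]=?

step 1: low=(low[0]=0,low[1]=?,low[2]=1,low[3]=?,low[4]=?,low[5]=?); scc=(scc[0]=?,scc[1]=?,scc[2]=0,scc[3]=?,scc[4]=?,scc[5]=?)
step 2: low=(low[0]=0,low[1]=?,low[2]=1,low[3]=0,low[4]=?,low[5]=?); scc=(scc[0]=?,scc[1]=?,scc[2]=0,scc[3]=?,scc[4]=?,scc[5]=?)
step 3: low=(low[0]=0,low[1]=?,low[2]=1,low[3]=0,low[4]=?,low[5]=?); scc=(scc[0]=1,scc[1]=?,scc[2]=0,scc[3]=1,scc[4]=?,scc[5]=?)
step 4: low=(low[0]=0,low[1]=3,low[2]=1,low[3]=0,low[4]=?,low[5]=?); scc=(scc[0]=1,scc[1]=2,scc[2]=0,scc[3]=1,scc[4]=?,scc[5]=?)
step 5: low=(low[0]=0,low[1]=3,low[2]=1,low[3]=0,low[4]=4,low[5]=?); scc=(scc[0]=1,scc[1]=2,scc[2]=0,scc[3]=1,scc[4]=3,scc[5]=?)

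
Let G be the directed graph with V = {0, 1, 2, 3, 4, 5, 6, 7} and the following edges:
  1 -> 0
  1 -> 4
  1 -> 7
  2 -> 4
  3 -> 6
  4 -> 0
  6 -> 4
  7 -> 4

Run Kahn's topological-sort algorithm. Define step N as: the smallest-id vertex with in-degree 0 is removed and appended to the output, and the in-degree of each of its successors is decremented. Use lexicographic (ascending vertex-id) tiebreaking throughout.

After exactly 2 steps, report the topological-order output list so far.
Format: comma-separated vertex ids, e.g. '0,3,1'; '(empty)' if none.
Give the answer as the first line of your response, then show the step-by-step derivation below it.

1,2

step 1: output 1; order=[1]; indeg=(1,0,0,0,3,0,1,0)
step 2: output 2; order=[1,2]; indeg=(1,0,0,0,2,0,1,0)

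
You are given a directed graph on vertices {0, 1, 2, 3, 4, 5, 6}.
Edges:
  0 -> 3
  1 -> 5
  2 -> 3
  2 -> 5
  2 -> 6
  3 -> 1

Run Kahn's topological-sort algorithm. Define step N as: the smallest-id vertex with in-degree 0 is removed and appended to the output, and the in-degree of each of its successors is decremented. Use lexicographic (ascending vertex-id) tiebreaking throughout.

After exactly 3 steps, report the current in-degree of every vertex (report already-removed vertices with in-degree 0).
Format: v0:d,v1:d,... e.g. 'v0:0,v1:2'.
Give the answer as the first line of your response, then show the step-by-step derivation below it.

v0:0,v1:0,v2:0,v3:0,v4:0,v5:1,v6:0

step 1: output 0; order=[0]; indeg=(0,1,0,1,0,2,1)
step 2: output 2; order=[0,2]; indeg=(0,1,0,0,0,1,0)
step 3: output 3; order=[0,2,3]; indeg=(0,0,0,0,0,1,0)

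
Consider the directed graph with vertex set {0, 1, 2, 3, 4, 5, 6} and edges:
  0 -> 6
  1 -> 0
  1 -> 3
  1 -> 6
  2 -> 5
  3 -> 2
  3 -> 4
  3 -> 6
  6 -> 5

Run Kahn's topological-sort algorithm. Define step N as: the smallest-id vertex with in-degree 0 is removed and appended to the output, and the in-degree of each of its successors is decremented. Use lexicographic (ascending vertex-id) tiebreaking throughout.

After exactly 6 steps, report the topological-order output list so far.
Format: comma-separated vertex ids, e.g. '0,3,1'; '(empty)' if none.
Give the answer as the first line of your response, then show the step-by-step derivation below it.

1,0,3,2,4,6

step 1: output 1; order=[1]; indeg=(0,0,1,0,1,2,2)
step 2: output 0; order=[1,0]; indeg=(0,0,1,0,1,2,1)
step 3: output 3; order=[1,0,3]; indeg=(0,0,0,0,0,2,0)
step 4: output 2; order=[1,0,3,2]; indeg=(0,0,0,0,0,1,0)
step 5: output 4; order=[1,0,3,2,4]; indeg=(0,0,0,0,0,1,0)
step 6: output 6; order=[1,0,3,2,4,6]; indeg=(0,0,0,0,0,0,0)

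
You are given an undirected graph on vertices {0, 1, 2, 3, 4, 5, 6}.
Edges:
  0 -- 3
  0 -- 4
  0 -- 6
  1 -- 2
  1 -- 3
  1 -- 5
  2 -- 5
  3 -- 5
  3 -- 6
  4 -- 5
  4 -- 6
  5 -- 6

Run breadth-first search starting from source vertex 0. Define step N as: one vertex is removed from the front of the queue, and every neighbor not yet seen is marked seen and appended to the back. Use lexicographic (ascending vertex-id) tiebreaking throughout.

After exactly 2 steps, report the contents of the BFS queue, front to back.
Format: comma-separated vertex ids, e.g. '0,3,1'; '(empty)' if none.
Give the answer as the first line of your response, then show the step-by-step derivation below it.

4,6,1,5

step 1: dequeue 0; queue=[3,4,6]; order=0
step 2: dequeue 3; queue=[4,6,1,5]; order=0,3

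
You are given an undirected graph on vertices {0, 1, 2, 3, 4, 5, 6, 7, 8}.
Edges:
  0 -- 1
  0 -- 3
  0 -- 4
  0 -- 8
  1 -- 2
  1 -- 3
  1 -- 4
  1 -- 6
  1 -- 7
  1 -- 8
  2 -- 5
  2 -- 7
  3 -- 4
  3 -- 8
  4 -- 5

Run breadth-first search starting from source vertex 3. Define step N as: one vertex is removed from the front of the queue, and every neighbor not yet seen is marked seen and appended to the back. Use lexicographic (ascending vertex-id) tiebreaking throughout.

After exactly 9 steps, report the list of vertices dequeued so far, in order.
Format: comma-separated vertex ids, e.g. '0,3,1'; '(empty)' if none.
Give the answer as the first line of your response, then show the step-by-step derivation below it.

3,0,1,4,8,2,6,7,5

step 1: dequeue 3; queue=[0,1,4,8]; order=3
step 2: dequeue 0; queue=[1,4,8]; order=3,0
step 3: dequeue 1; queue=[4,8,2,6,7]; order=3,0,1
step 4: dequeue 4; queue=[8,2,6,7,5]; order=3,0,1,4
step 5: dequeue 8; queue=[2,6,7,5]; order=3,0,1,4,8
step 6: dequeue 2; queue=[6,7,5]; order=3,0,1,4,8,2
step 7: dequeue 6; queue=[7,5]; order=3,0,1,4,8,2,6
step 8: dequeue 7; queue=[5]; order=3,0,1,4,8,2,6,7
step 9: dequeue 5; queue=[(empty)]; order=3,0,1,4,8,2,6,7,5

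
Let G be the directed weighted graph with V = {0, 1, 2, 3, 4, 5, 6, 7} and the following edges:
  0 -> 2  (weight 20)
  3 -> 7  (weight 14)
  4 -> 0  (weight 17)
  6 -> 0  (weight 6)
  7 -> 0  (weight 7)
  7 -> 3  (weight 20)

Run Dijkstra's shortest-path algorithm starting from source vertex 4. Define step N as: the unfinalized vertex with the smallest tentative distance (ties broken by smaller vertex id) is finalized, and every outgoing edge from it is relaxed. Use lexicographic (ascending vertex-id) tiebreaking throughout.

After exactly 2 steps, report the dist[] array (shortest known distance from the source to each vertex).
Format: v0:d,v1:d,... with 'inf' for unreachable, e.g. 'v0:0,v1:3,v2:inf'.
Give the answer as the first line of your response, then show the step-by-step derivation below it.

v0:17,v1:inf,v2:37,v3:inf,v4:0,v5:inf,v6:inf,v7:inf

step 1: dist = v0:17,v1:inf,v2:inf,v3:inf,v4:0,v5:inf,v6:inf,v7:inf
step 2: dist = v0:17,v1:inf,v2:37,v3:inf,v4:0,v5:inf,v6:inf,v7:inf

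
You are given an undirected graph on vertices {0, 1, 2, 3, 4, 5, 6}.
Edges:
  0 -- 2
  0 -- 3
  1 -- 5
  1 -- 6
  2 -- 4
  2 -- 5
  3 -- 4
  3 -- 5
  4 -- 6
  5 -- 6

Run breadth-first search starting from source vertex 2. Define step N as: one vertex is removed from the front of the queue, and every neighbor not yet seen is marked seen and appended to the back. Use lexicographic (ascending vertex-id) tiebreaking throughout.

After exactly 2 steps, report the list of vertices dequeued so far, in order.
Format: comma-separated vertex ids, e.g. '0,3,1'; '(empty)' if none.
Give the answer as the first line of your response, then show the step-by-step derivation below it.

2,0

step 1: dequeue 2; queue=[0,4,5]; order=2
step 2: dequeue 0; queue=[4,5,3]; order=2,0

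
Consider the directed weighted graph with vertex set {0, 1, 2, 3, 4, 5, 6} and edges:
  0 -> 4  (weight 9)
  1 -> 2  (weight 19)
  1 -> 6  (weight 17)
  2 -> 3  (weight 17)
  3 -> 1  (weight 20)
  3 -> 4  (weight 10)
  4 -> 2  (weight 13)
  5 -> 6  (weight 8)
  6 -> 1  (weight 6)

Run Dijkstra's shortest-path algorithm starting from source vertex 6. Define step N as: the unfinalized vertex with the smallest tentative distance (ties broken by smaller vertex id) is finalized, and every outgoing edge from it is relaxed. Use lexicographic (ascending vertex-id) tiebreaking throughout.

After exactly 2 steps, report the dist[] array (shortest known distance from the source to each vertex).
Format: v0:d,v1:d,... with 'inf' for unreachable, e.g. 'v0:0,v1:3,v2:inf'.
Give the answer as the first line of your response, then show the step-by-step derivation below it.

v0:inf,v1:6,v2:25,v3:inf,v4:inf,v5:inf,v6:0

step 1: dist = v0:inf,v1:6,v2:inf,v3:inf,v4:inf,v5:inf,v6:0
step 2: dist = v0:inf,v1:6,v2:25,v3:inf,v4:inf,v5:inf,v6:0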